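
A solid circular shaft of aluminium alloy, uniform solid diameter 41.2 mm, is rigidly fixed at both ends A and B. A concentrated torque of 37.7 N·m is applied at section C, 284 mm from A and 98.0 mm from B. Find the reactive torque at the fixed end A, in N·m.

9.67 N·m

With uniform GJ and both ends fixed, compatibility θ_AC = θ_CB gives T_A·a = T_B·b, together with T_A + T_B = T₀.
T_A = T₀·b/(a+b) = 37.70·98.0/382.0 = 9.672 N·m; T_B = 28.03 N·m.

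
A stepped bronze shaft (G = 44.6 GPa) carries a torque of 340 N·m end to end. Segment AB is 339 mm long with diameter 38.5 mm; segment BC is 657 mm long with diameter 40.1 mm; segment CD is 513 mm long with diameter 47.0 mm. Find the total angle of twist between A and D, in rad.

0.0399 rad

J_AB = π(0.0385)⁴/32 = 2.16×10^-7 m⁴; J_BC = π(0.0401)⁴/32 = 2.54×10^-7 m⁴; J_CD = π(0.0470)⁴/32 = 4.79×10^-7 m⁴.
θ = (T/G)·Σ L_i/J_i = (340.0/44.6×10⁹)·(0.339/2.16×10^-7 + 0.657/2.54×10^-7 + 0.513/4.79×10^-7) = 0.03987 rad.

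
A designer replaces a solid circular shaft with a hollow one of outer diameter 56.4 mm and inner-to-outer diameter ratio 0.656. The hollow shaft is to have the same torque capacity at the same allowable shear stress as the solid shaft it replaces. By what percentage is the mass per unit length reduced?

Equal τ_max and T ⇒ the solid shaft needs d_s³ = d_o³(1−k⁴), so d_s = 56.4·(1−0.656⁴)^(1/3) = 52.68 mm.
Area ratio A_h/A_s = d_o²(1−k²)/d_s² = (1−k²)/(1−k⁴)^(2/3) = 0.6530.
Mass saving = 1 − 0.6530 = 34.7 %.

34.7 %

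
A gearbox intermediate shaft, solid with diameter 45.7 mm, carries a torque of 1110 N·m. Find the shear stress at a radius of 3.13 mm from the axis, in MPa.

J = πd⁴/32 = π(0.0457)⁴/32 = 4.282×10^-7 m⁴.
Shear stress varies linearly with radius: τ = T·r/J = 1110 × 0.00313 / 4.282×10^-7 = 8.113×10^6 Pa.

8.11 MPa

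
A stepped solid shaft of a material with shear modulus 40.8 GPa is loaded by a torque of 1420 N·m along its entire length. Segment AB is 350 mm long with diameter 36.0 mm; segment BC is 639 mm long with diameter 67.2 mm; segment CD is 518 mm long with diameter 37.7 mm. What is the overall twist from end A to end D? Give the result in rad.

0.176 rad

J_AB = π(0.0360)⁴/32 = 1.65×10^-7 m⁴; J_BC = π(0.0672)⁴/32 = 2.00×10^-6 m⁴; J_CD = π(0.0377)⁴/32 = 1.98×10^-7 m⁴.
θ = (T/G)·Σ L_i/J_i = (1420/40.8×10⁹)·(0.350/1.65×10^-7 + 0.639/2.00×10^-6 + 0.518/1.98×10^-7) = 0.1759 rad.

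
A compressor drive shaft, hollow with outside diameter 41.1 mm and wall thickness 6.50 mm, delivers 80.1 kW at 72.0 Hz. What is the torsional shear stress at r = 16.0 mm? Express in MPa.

ω = 2π·72.0 = 452.4 rad/s, so T = P/ω = 80.1×10³ / 452.4 = 177.1 N·m.
J = π(d_o⁴ − d_i⁴)/32 = π(0.0411⁴ − 0.0281⁴)/32 = 2.189×10^-7 m⁴.
Shear stress varies linearly with radius: τ = T·r/J = 177.1 × 0.0160 / 2.189×10^-7 = 1.294×10^7 Pa.

12.9 MPa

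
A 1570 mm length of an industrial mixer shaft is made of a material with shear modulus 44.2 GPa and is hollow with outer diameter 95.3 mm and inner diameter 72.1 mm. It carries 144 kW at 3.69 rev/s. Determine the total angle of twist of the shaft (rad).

ω = 2π·3.69 = 23.18 rad/s, so T = P/ω = 144×10³ / 23.18 = 6211 N·m.
J = π(d_o⁴ − d_i⁴)/32 = π(0.0953⁴ − 0.0721⁴)/32 = 5.445×10^-6 m⁴.
θ = T·L/(G·J) = 6211 × 1.57 / (44.2×10⁹ × 5.445×10^-6) = 0.04052 rad.

0.0405 rad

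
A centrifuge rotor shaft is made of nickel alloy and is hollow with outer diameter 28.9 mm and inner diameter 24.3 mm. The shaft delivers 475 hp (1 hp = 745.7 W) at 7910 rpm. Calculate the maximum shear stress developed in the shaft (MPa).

180 MPa

ω = 2π·7910/60 = 828.3 rad/s, so T = P/ω = 475×745.7 / 828.3 = 427.6 N·m.
J = π(d_o⁴ − d_i⁴)/32 = π(0.0289⁴ − 0.0243⁴)/32 = 3.425×10^-8 m⁴.
τ_max = T·r/J = 427.6 × 0.0144 / 3.425×10^-8 = 1.804×10^8 Pa.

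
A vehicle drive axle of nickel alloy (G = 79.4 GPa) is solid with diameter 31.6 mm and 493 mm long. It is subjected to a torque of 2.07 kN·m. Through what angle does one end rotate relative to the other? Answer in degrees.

7.52°

J = πd⁴/32 = π(0.0316)⁴/32 = 9.789×10^-8 m⁴.
θ = T·L/(G·J) = 2070 × 0.493 / (79.4×10⁹ × 9.789×10^-8) = 0.1313 rad.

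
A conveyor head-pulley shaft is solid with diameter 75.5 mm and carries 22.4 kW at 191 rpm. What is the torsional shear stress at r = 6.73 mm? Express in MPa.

ω = 2π·191/60 = 20.00 rad/s, so T = P/ω = 22.4×10³ / 20.00 = 1120 N·m.
J = πd⁴/32 = π(0.0755)⁴/32 = 3.190×10^-6 m⁴.
Shear stress varies linearly with radius: τ = T·r/J = 1120 × 0.00673 / 3.190×10^-6 = 2.363×10^6 Pa.

2.36 MPa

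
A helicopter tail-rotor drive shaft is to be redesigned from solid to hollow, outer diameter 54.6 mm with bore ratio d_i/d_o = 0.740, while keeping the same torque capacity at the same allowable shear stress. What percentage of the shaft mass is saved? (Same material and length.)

42.6 %

Equal τ_max and T ⇒ the solid shaft needs d_s³ = d_o³(1−k⁴), so d_s = 54.6·(1−0.740⁴)^(1/3) = 48.48 mm.
Area ratio A_h/A_s = d_o²(1−k²)/d_s² = (1−k²)/(1−k⁴)^(2/3) = 0.5738.
Mass saving = 1 − 0.5738 = 42.6 %.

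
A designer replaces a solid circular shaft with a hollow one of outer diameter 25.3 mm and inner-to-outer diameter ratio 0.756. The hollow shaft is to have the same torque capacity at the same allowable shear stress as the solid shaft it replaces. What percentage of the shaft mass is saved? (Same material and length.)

44.2 %

Equal τ_max and T ⇒ the solid shaft needs d_s³ = d_o³(1−k⁴), so d_s = 25.3·(1−0.756⁴)^(1/3) = 22.18 mm.
Area ratio A_h/A_s = d_o²(1−k²)/d_s² = (1−k²)/(1−k⁴)^(2/3) = 0.5577.
Mass saving = 1 − 0.5577 = 44.2 %.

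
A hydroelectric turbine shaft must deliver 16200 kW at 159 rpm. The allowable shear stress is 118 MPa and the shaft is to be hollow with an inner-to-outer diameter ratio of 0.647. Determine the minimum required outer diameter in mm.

ω = 2π·159/60 = 16.65 rad/s, so T = P/ω = 16200×10³ / 16.65 = 972900 N·m.
For a hollow shaft with d_i/d_o = 0.647: τ_max = 16T/(π d_o³ (1−k⁴)), so d_o = [16T/(π τ_allow (1−k⁴))]^(1/3) = [16·972900/(π·1.18×10^8·0.8248)]^(1/3) = 0.3706 m.

371 mm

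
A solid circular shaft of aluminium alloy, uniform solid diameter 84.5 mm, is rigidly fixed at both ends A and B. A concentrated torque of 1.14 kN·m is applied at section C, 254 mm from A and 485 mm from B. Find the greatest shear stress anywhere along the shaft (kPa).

6320 kPa

With uniform GJ and both ends fixed, compatibility θ_AC = θ_CB gives T_A·a = T_B·b, together with T_A + T_B = T₀.
T_A = T₀·b/(a+b) = 1140·485/739.0 = 748.2 N·m; T_B = 391.8 N·m.
τ in each portion: τ_AC = 6.32×10^6 Pa, τ_CB = 3.31×10^6 Pa; maximum is in AC.
τ_max = T_AC·r/J = 748.2·0.0423/5.01×10^-6 = 6.315×10^6 Pa.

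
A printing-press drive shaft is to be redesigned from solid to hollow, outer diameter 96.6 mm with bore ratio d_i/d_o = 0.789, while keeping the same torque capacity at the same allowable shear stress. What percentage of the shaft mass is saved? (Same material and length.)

47.7 %

Equal τ_max and T ⇒ the solid shaft needs d_s³ = d_o³(1−k⁴), so d_s = 96.6·(1−0.789⁴)^(1/3) = 82.04 mm.
Area ratio A_h/A_s = d_o²(1−k²)/d_s² = (1−k²)/(1−k⁴)^(2/3) = 0.5234.
Mass saving = 1 − 0.5234 = 47.7 %.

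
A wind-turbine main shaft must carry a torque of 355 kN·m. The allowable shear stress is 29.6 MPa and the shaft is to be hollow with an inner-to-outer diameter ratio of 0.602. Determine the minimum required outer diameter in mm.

For a hollow shaft with d_i/d_o = 0.602: τ_max = 16T/(π d_o³ (1−k⁴)), so d_o = [16T/(π τ_allow (1−k⁴))]^(1/3) = [16·355000/(π·2.96×10^7·0.8687)]^(1/3) = 0.4127 m.

413 mm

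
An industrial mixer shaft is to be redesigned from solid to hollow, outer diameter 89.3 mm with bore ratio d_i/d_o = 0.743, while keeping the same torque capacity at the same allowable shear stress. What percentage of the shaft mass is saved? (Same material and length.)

42.9 %

Equal τ_max and T ⇒ the solid shaft needs d_s³ = d_o³(1−k⁴), so d_s = 89.3·(1−0.743⁴)^(1/3) = 79.11 mm.
Area ratio A_h/A_s = d_o²(1−k²)/d_s² = (1−k²)/(1−k⁴)^(2/3) = 0.5708.
Mass saving = 1 − 0.5708 = 42.9 %.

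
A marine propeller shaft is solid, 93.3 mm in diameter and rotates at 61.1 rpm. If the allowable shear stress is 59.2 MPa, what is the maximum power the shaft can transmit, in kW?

60.4 kW

J = πd⁴/32 = π(0.0933)⁴/32 = 7.439×10^-6 m⁴.
T_max = τ_allow·J/r = 5.92×10^7 × 7.439×10^-6 / 0.0466 = 9441 N·m.
ω = 2π·61.1/60 = 6.398 rad/s, so P_max = T_max·ω = 6.040×10^4 W.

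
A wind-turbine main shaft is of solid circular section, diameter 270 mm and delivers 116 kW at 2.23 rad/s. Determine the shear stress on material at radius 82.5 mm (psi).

1190 psi

ω = 2.23 rad/s, so T = P/ω = 116×10³ / 2.230 = 52020 N·m.
J = πd⁴/32 = π(0.270)⁴/32 = 5.217×10^-4 m⁴.
Shear stress varies linearly with radius: τ = T·r/J = 52020 × 0.0825 / 5.217×10^-4 = 8.225×10^6 Pa.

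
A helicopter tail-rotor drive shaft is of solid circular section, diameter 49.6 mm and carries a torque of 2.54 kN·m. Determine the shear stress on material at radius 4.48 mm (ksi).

J = πd⁴/32 = π(0.0496)⁴/32 = 5.942×10^-7 m⁴.
Shear stress varies linearly with radius: τ = T·r/J = 2540 × 0.00448 / 5.942×10^-7 = 1.915×10^7 Pa.

2.78 ksi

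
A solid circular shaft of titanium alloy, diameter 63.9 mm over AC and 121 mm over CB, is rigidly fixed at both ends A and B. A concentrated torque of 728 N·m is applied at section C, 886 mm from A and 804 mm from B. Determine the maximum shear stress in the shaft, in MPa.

Compatibility: T_A·a/J_AC = T_B·b/J_CB with T_A + T_B = T₀.
J_AC = 1.64×10^-6 m⁴, J_CB = 2.10×10^-5 m⁴, so T_A = T₀·(J_AC/a)/((J_AC/a)+(J_CB/b)) = 48.00 N·m, T_B = 680.0 N·m.
τ in each portion: τ_AC = 9.37×10^5 Pa, τ_CB = 1.95×10^6 Pa; maximum is in CB.
τ_max = T_CB·r/J = 680.0·0.0605/2.10×10^-5 = 1.955×10^6 Pa.

1.95 MPa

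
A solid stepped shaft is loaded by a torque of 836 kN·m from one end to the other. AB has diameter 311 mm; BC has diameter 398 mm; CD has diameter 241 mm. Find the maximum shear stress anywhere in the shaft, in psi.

44100 psi

Under the same torque, τ_max = 16T/(πd³) is largest where d is smallest — segment CD (d = 241 mm).
τ_max = 16·836000/(π·(0.241)³) = 3.042×10^8 Pa.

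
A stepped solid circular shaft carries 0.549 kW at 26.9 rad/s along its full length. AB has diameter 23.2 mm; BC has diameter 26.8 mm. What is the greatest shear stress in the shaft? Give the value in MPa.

ω = 26.9 rad/s, so T = P/ω = 0.549×10³ / 26.90 = 20.41 N·m.
Under the same torque, τ_max = 16T/(πd³) is largest where d is smallest — segment AB (d = 23.2 mm).
τ_max = 16·20.41/(π·(0.0232)³) = 8.324×10^6 Pa.

8.32 MPa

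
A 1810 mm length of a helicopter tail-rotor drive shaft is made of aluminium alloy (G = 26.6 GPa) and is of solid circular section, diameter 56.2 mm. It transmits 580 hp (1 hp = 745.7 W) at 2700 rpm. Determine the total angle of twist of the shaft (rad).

ω = 2π·2700/60 = 282.7 rad/s, so T = P/ω = 580×745.7 / 282.7 = 1530 N·m.
J = πd⁴/32 = π(0.0562)⁴/32 = 9.794×10^-7 m⁴.
θ = T·L/(G·J) = 1530 × 1.81 / (26.6×10⁹ × 9.794×10^-7) = 0.1063 rad.

0.106 rad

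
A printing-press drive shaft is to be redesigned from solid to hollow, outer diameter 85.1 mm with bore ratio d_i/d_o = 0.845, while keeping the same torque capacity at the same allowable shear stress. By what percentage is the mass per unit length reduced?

54.0 %

Equal τ_max and T ⇒ the solid shaft needs d_s³ = d_o³(1−k⁴), so d_s = 85.1·(1−0.845⁴)^(1/3) = 67.10 mm.
Area ratio A_h/A_s = d_o²(1−k²)/d_s² = (1−k²)/(1−k⁴)^(2/3) = 0.4600.
Mass saving = 1 − 0.4600 = 54.0 %.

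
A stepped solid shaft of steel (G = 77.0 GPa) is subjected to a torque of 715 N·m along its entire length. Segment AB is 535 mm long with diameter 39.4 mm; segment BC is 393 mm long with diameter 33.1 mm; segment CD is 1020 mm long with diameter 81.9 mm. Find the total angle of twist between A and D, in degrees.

J_AB = π(0.0394)⁴/32 = 2.37×10^-7 m⁴; J_BC = π(0.0331)⁴/32 = 1.18×10^-7 m⁴; J_CD = π(0.0819)⁴/32 = 4.42×10^-6 m⁴.
θ = (T/G)·Σ L_i/J_i = (715.0/77.0×10⁹)·(0.535/2.37×10^-7 + 0.393/1.18×10^-7 + 1.02/4.42×10^-6) = 0.05411 rad.

3.10°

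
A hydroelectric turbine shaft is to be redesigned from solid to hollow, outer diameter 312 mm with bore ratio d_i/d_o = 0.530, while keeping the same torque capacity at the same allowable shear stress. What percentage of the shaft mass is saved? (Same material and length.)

24.0 %

Equal τ_max and T ⇒ the solid shaft needs d_s³ = d_o³(1−k⁴), so d_s = 312·(1−0.530⁴)^(1/3) = 303.6 mm.
Area ratio A_h/A_s = d_o²(1−k²)/d_s² = (1−k²)/(1−k⁴)^(2/3) = 0.7596.
Mass saving = 1 − 0.7596 = 24.0 %.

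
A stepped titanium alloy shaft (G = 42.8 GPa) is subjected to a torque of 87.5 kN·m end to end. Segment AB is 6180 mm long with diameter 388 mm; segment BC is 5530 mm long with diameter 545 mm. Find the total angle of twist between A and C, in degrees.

0.400°

J_AB = π(0.388)⁴/32 = 2.22×10^-3 m⁴; J_BC = π(0.545)⁴/32 = 8.66×10^-3 m⁴.
θ = (T/G)·Σ L_i/J_i = (87500/42.8×10⁹)·(6.18/2.22×10^-3 + 5.53/8.66×10^-3) = 6.984×10^-3 rad.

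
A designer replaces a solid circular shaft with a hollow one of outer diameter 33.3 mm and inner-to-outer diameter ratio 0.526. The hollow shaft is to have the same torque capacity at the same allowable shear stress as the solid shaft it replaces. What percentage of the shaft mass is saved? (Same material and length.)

23.7 %

Equal τ_max and T ⇒ the solid shaft needs d_s³ = d_o³(1−k⁴), so d_s = 33.3·(1−0.526⁴)^(1/3) = 32.43 mm.
Area ratio A_h/A_s = d_o²(1−k²)/d_s² = (1−k²)/(1−k⁴)^(2/3) = 0.7628.
Mass saving = 1 − 0.7628 = 23.7 %.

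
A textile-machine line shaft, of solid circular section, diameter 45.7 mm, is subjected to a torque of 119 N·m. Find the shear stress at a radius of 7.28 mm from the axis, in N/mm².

2.02 N/mm²

J = πd⁴/32 = π(0.0457)⁴/32 = 4.282×10^-7 m⁴.
Shear stress varies linearly with radius: τ = T·r/J = 119.0 × 0.00728 / 4.282×10^-7 = 2.023×10^6 Pa.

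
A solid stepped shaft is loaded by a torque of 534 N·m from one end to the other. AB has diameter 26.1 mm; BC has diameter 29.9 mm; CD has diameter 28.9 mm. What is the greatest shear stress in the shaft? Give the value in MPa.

153 MPa

Under the same torque, τ_max = 16T/(πd³) is largest where d is smallest — segment AB (d = 26.1 mm).
τ_max = 16·534.0/(π·(0.0261)³) = 1.530×10^8 Pa.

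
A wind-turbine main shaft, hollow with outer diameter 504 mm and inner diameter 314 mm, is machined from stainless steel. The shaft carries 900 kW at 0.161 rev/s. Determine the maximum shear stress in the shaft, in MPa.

41.7 MPa

ω = 2π·0.161 = 1.012 rad/s, so T = P/ω = 900×10³ / 1.012 = 889700 N·m.
J = π(d_o⁴ − d_i⁴)/32 = π(0.504⁴ − 0.314⁴)/32 = 5.380×10^-3 m⁴.
τ_max = T·r/J = 889700 × 0.252 / 5.380×10^-3 = 4.167×10^7 Pa.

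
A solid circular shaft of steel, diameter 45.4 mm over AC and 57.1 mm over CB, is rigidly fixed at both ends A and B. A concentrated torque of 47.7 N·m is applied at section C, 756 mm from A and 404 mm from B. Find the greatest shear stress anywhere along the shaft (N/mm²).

Compatibility: T_A·a/J_AC = T_B·b/J_CB with T_A + T_B = T₀.
J_AC = 4.17×10^-7 m⁴, J_CB = 1.04×10^-6 m⁴, so T_A = T₀·(J_AC/a)/((J_AC/a)+(J_CB/b)) = 8.394 N·m, T_B = 39.31 N·m.
τ in each portion: τ_AC = 4.57×10^5 Pa, τ_CB = 1.08×10^6 Pa; maximum is in CB.
τ_max = T_CB·r/J = 39.31·0.0285/1.04×10^-6 = 1.075×10^6 Pa.

1.08 N/mm²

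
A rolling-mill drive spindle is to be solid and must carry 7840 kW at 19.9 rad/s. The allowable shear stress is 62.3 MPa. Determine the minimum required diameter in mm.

ω = 19.9 rad/s, so T = P/ω = 7840×10³ / 19.90 = 394000 N·m.
For a solid shaft τ_max = 16T/(πd³), so d = (16T/(π τ_allow))^(1/3) = (16·394000/(π·6.23×10^7))^(1/3) = 0.3182 m.

318 mm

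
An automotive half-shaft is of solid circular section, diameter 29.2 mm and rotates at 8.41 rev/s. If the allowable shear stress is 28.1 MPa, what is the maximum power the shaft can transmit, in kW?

7.26 kW

J = πd⁴/32 = π(0.0292)⁴/32 = 7.137×10^-8 m⁴.
T_max = τ_allow·J/r = 2.81×10^7 × 7.137×10^-8 / 0.0146 = 137.4 N·m.
ω = 2π·8.41 = 52.84 rad/s, so P_max = T_max·ω = 7259 W.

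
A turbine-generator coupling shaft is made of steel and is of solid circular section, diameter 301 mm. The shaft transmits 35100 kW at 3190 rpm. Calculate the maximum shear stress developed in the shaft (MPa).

ω = 2π·3190/60 = 334.1 rad/s, so T = P/ω = 35100×10³ / 334.1 = 105100 N·m.
J = πd⁴/32 = π(0.301)⁴/32 = 8.059×10^-4 m⁴.
τ_max = T·r/J = 105100 × 0.150 / 8.059×10^-4 = 1.962×10^7 Pa.

19.6 MPa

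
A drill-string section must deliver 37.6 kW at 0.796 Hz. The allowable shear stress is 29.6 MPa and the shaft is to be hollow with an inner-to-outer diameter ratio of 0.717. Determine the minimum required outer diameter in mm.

ω = 2π·0.796 = 5.001 rad/s, so T = P/ω = 37.6×10³ / 5.001 = 7518 N·m.
For a hollow shaft with d_i/d_o = 0.717: τ_max = 16T/(π d_o³ (1−k⁴)), so d_o = [16T/(π τ_allow (1−k⁴))]^(1/3) = [16·7518/(π·2.96×10^7·0.7357)]^(1/3) = 0.1207 m.

121 mm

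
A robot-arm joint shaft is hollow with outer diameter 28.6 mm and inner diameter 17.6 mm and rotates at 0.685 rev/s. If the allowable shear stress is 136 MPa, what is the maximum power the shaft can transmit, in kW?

J = π(d_o⁴ − d_i⁴)/32 = π(0.0286⁴ − 0.0176⁴)/32 = 5.626×10^-8 m⁴.
T_max = τ_allow·J/r = 1.36×10^8 × 5.626×10^-8 / 0.0143 = 535.1 N·m.
ω = 2π·0.685 = 4.304 rad/s, so P_max = T_max·ω = 2303 W.

2.30 kW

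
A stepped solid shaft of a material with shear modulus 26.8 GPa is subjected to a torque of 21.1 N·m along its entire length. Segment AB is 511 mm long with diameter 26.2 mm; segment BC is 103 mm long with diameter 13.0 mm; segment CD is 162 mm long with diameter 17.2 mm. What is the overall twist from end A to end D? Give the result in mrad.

52.5 mrad

J_AB = π(0.0262)⁴/32 = 4.63×10^-8 m⁴; J_BC = π(0.0130)⁴/32 = 2.80×10^-9 m⁴; J_CD = π(0.0172)⁴/32 = 8.59×10^-9 m⁴.
θ = (T/G)·Σ L_i/J_i = (21.10/26.8×10⁹)·(0.511/4.63×10^-8 + 0.103/2.80×10^-9 + 0.162/8.59×10^-9) = 0.05246 rad.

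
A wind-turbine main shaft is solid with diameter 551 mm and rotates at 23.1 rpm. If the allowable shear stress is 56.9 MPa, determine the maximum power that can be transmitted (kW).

4520 kW

J = πd⁴/32 = π(0.551)⁴/32 = 9.049×10^-3 m⁴.
T_max = τ_allow·J/r = 5.69×10^7 × 9.049×10^-3 / 0.276 = 1.869e6 N·m.
ω = 2π·23.1/60 = 2.419 rad/s, so P_max = T_max·ω = 4.521×10^6 W.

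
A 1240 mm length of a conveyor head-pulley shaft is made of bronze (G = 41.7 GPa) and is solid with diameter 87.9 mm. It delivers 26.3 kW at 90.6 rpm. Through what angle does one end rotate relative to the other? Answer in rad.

0.0141 rad

ω = 2π·90.6/60 = 9.488 rad/s, so T = P/ω = 26.3×10³ / 9.488 = 2772 N·m.
J = πd⁴/32 = π(0.0879)⁴/32 = 5.861×10^-6 m⁴.
θ = T·L/(G·J) = 2772 × 1.24 / (41.7×10⁹ × 5.861×10^-6) = 0.01406 rad.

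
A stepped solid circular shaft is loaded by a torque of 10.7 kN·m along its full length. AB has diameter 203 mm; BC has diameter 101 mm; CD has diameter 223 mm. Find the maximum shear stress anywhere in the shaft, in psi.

7670 psi

Under the same torque, τ_max = 16T/(πd³) is largest where d is smallest — segment BC (d = 101 mm).
τ_max = 16·10700/(π·(0.101)³) = 5.289×10^7 Pa.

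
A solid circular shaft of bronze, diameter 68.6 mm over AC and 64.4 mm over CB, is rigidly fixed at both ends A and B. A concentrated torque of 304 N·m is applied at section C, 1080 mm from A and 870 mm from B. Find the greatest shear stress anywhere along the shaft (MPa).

2.85 MPa

Compatibility: T_A·a/J_AC = T_B·b/J_CB with T_A + T_B = T₀.
J_AC = 2.17×10^-6 m⁴, J_CB = 1.69×10^-6 m⁴, so T_A = T₀·(J_AC/a)/((J_AC/a)+(J_CB/b)) = 154.8 N·m, T_B = 149.2 N·m.
τ in each portion: τ_AC = 2.44×10^6 Pa, τ_CB = 2.85×10^6 Pa; maximum is in CB.
τ_max = T_CB·r/J = 149.2·0.0322/1.69×10^-6 = 2.846×10^6 Pa.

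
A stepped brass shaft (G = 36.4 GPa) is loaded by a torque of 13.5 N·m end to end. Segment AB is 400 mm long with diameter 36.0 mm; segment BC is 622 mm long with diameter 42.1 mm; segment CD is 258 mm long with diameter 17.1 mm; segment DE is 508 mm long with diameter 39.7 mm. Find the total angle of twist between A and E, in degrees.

J_AB = π(0.0360)⁴/32 = 1.65×10^-7 m⁴; J_BC = π(0.0421)⁴/32 = 3.08×10^-7 m⁴; J_CD = π(0.0171)⁴/32 = 8.39×10^-9 m⁴; J_DE = π(0.0397)⁴/32 = 2.44×10^-7 m⁴.
θ = (T/G)·Σ L_i/J_i = (13.50/36.4×10⁹)·(0.400/1.65×10^-7 + 0.622/3.08×10^-7 + 0.258/8.39×10^-9 + 0.508/2.44×10^-7) = 0.01382 rad.

0.792°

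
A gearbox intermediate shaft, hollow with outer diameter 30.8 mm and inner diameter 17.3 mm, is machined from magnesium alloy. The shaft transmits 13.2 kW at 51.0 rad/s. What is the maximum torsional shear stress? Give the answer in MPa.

50.1 MPa

ω = 51.0 rad/s, so T = P/ω = 13.2×10³ / 51.00 = 258.8 N·m.
J = π(d_o⁴ − d_i⁴)/32 = π(0.0308⁴ − 0.0173⁴)/32 = 7.956×10^-8 m⁴.
τ_max = T·r/J = 258.8 × 0.0154 / 7.956×10^-8 = 5.010×10^7 Pa.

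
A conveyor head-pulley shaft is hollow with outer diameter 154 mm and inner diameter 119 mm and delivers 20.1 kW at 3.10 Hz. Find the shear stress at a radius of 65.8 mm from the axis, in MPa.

1.91 MPa

ω = 2π·3.10 = 19.48 rad/s, so T = P/ω = 20.1×10³ / 19.48 = 1032 N·m.
J = π(d_o⁴ − d_i⁴)/32 = π(0.154⁴ − 0.119⁴)/32 = 3.553×10^-5 m⁴.
Shear stress varies linearly with radius: τ = T·r/J = 1032 × 0.0658 / 3.553×10^-5 = 1.911×10^6 Pa.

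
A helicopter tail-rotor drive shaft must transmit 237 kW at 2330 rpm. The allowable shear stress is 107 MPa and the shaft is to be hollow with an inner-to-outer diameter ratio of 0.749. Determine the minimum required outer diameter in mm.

ω = 2π·2330/60 = 244.0 rad/s, so T = P/ω = 237×10³ / 244.0 = 971.3 N·m.
For a hollow shaft with d_i/d_o = 0.749: τ_max = 16T/(π d_o³ (1−k⁴)), so d_o = [16T/(π τ_allow (1−k⁴))]^(1/3) = [16·971.3/(π·1.07×10^8·0.6853)]^(1/3) = 0.04071 m.

40.7 mm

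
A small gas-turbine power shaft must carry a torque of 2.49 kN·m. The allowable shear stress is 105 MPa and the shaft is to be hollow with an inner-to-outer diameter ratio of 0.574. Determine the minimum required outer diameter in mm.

For a hollow shaft with d_i/d_o = 0.574: τ_max = 16T/(π d_o³ (1−k⁴)), so d_o = [16T/(π τ_allow (1−k⁴))]^(1/3) = [16·2490/(π·1.05×10^8·0.8914)]^(1/3) = 0.05136 m.

51.4 mm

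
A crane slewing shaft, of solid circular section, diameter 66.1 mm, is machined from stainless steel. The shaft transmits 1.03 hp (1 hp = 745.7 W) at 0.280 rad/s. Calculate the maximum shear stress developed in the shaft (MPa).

ω = 0.280 rad/s, so T = P/ω = 1.03×745.7 / 0.2800 = 2743 N·m.
J = πd⁴/32 = π(0.0661)⁴/32 = 1.874×10^-6 m⁴.
τ_max = T·r/J = 2743 × 0.0330 / 1.874×10^-6 = 4.837×10^7 Pa.

48.4 MPa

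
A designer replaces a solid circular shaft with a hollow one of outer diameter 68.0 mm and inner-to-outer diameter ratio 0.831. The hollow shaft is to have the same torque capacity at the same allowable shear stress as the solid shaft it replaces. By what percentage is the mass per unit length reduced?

Equal τ_max and T ⇒ the solid shaft needs d_s³ = d_o³(1−k⁴), so d_s = 68.0·(1−0.831⁴)^(1/3) = 54.79 mm.
Area ratio A_h/A_s = d_o²(1−k²)/d_s² = (1−k²)/(1−k⁴)^(2/3) = 0.4766.
Mass saving = 1 − 0.4766 = 52.3 %.

52.3 %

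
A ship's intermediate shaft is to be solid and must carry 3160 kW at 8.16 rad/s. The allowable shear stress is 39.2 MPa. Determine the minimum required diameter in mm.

ω = 8.16 rad/s, so T = P/ω = 3160×10³ / 8.160 = 387300 N·m.
For a solid shaft τ_max = 16T/(πd³), so d = (16T/(π τ_allow))^(1/3) = (16·387300/(π·3.92×10^7))^(1/3) = 0.3692 m.

369 mm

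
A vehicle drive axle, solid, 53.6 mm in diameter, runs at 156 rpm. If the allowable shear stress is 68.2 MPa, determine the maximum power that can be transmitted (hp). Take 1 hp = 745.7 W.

45.2 hp

J = πd⁴/32 = π(0.0536)⁴/32 = 8.103×10^-7 m⁴.
T_max = τ_allow·J/r = 6.82×10^7 × 8.103×10^-7 / 0.0268 = 2062 N·m.
ω = 2π·156/60 = 16.34 rad/s, so P_max = T_max·ω = 3.369×10^4 W.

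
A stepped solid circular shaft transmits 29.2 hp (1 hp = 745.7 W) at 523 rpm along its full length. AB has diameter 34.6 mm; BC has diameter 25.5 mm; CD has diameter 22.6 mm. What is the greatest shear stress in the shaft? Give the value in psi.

25400 psi

ω = 2π·523/60 = 54.77 rad/s, so T = P/ω = 29.2×745.7 / 54.77 = 397.6 N·m.
Under the same torque, τ_max = 16T/(πd³) is largest where d is smallest — segment CD (d = 22.6 mm).
τ_max = 16·397.6/(π·(0.0226)³) = 1.754×10^8 Pa.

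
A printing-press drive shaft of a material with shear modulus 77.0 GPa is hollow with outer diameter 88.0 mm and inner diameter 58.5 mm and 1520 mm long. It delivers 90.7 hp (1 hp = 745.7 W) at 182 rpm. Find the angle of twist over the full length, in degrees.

ω = 2π·182/60 = 19.06 rad/s, so T = P/ω = 90.7×745.7 / 19.06 = 3549 N·m.
J = π(d_o⁴ − d_i⁴)/32 = π(0.0880⁴ − 0.0585⁴)/32 = 4.738×10^-6 m⁴.
θ = T·L/(G·J) = 3549 × 1.52 / (77.0×10⁹ × 4.738×10^-6) = 0.01479 rad.

0.847°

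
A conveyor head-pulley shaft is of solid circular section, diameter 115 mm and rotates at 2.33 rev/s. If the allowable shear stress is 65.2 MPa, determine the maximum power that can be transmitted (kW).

285 kW

J = πd⁴/32 = π(0.115)⁴/32 = 1.717×10^-5 m⁴.
T_max = τ_allow·J/r = 6.52×10^7 × 1.717×10^-5 / 0.0575 = 19470 N·m.
ω = 2π·2.33 = 14.64 rad/s, so P_max = T_max·ω = 2.850×10^5 W.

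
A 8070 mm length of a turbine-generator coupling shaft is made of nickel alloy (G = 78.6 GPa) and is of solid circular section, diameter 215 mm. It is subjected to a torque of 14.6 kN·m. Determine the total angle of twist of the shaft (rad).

0.00715 rad

J = πd⁴/32 = π(0.215)⁴/32 = 2.098×10^-4 m⁴.
θ = T·L/(G·J) = 14600 × 8.07 / (78.6×10⁹ × 2.098×10^-4) = 7.146×10^-3 rad.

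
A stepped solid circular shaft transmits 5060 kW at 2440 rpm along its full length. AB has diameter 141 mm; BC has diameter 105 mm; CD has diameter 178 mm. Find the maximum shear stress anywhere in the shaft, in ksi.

ω = 2π·2440/60 = 255.5 rad/s, so T = P/ω = 5060×10³ / 255.5 = 19800 N·m.
Under the same torque, τ_max = 16T/(πd³) is largest where d is smallest — segment BC (d = 105 mm).
τ_max = 16·19800/(π·(0.105)³) = 8.712×10^7 Pa.

12.6 ksi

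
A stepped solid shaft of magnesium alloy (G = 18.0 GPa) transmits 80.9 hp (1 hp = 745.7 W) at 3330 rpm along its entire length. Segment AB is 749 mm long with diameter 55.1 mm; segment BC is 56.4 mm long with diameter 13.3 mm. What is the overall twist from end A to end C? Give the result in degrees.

10.6°

ω = 2π·3330/60 = 348.7 rad/s, so T = P/ω = 80.9×745.7 / 348.7 = 173.0 N·m.
J_AB = π(0.0551)⁴/32 = 9.05×10^-7 m⁴; J_BC = π(0.0133)⁴/32 = 3.07×10^-9 m⁴.
θ = (T/G)·Σ L_i/J_i = (173.0/18.0×10⁹)·(0.749/9.05×10^-7 + 0.0564/3.07×10^-9) = 0.1844 rad.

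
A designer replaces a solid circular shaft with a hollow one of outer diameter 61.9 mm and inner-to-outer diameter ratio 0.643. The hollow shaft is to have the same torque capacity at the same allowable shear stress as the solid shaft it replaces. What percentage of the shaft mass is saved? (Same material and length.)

Equal τ_max and T ⇒ the solid shaft needs d_s³ = d_o³(1−k⁴), so d_s = 61.9·(1−0.643⁴)^(1/3) = 58.15 mm.
Area ratio A_h/A_s = d_o²(1−k²)/d_s² = (1−k²)/(1−k⁴)^(2/3) = 0.6646.
Mass saving = 1 − 0.6646 = 33.5 %.

33.5 %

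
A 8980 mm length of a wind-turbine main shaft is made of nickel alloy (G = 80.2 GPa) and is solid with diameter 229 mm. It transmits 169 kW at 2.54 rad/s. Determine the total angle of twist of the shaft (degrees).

1.58°

ω = 2.54 rad/s, so T = P/ω = 169×10³ / 2.540 = 66540 N·m.
J = πd⁴/32 = π(0.229)⁴/32 = 2.700×10^-4 m⁴.
θ = T·L/(G·J) = 66540 × 8.98 / (80.2×10⁹ × 2.700×10^-4) = 0.02759 rad.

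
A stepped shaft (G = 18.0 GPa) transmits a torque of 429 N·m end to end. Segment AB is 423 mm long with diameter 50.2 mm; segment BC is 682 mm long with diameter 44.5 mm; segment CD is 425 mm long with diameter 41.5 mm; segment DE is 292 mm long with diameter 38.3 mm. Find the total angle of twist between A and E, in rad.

J_AB = π(0.0502)⁴/32 = 6.23×10^-7 m⁴; J_BC = π(0.0445)⁴/32 = 3.85×10^-7 m⁴; J_CD = π(0.0415)⁴/32 = 2.91×10^-7 m⁴; J_DE = π(0.0383)⁴/32 = 2.11×10^-7 m⁴.
θ = (T/G)·Σ L_i/J_i = (429.0/18.0×10⁹)·(0.423/6.23×10^-7 + 0.682/3.85×10^-7 + 0.425/2.91×10^-7 + 0.292/2.11×10^-7) = 0.1261 rad.

0.126 rad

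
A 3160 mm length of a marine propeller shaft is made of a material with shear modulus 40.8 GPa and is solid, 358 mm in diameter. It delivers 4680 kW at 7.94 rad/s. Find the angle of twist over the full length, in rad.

ω = 7.94 rad/s, so T = P/ω = 4680×10³ / 7.940 = 589400 N·m.
J = πd⁴/32 = π(0.358)⁴/32 = 1.613×10^-3 m⁴.
θ = T·L/(G·J) = 589400 × 3.16 / (40.8×10⁹ × 1.613×10^-3) = 0.02831 rad.

0.0283 rad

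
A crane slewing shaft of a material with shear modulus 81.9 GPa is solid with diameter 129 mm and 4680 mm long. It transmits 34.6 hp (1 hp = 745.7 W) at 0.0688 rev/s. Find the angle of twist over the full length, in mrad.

125 mrad

ω = 2π·0.0688 = 0.4323 rad/s, so T = P/ω = 34.6×745.7 / 0.4323 = 59690 N·m.
J = πd⁴/32 = π(0.129)⁴/32 = 2.719×10^-5 m⁴.
θ = T·L/(G·J) = 59690 × 4.68 / (81.9×10⁹ × 2.719×10^-5) = 0.1255 rad.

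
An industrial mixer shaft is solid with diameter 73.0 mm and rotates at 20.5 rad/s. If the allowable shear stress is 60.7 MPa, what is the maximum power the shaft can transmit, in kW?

95.0 kW

J = πd⁴/32 = π(0.0730)⁴/32 = 2.788×10^-6 m⁴.
T_max = τ_allow·J/r = 6.07×10^7 × 2.788×10^-6 / 0.0365 = 4636 N·m.
ω = 20.5 rad/s, so P_max = T_max·ω = 9.505×10^4 W.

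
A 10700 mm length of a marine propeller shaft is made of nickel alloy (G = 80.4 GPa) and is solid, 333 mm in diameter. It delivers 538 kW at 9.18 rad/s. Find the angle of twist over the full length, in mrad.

6.46 mrad

ω = 9.18 rad/s, so T = P/ω = 538×10³ / 9.180 = 58610 N·m.
J = πd⁴/32 = π(0.333)⁴/32 = 1.207×10^-3 m⁴.
θ = T·L/(G·J) = 58610 × 10.7 / (80.4×10⁹ × 1.207×10^-3) = 6.461×10^-3 rad.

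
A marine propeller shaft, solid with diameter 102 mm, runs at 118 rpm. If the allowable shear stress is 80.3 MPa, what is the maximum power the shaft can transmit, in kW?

J = πd⁴/32 = π(0.102)⁴/32 = 1.063×10^-5 m⁴.
T_max = τ_allow·J/r = 8.03×10^7 × 1.063×10^-5 / 0.0510 = 16730 N·m.
ω = 2π·118/60 = 12.36 rad/s, so P_max = T_max·ω = 2.068×10^5 W.

207 kW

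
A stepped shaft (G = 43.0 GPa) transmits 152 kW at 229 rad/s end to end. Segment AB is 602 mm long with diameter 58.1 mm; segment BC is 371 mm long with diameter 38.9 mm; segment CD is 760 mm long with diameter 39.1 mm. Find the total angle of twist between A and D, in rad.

0.0849 rad

ω = 229 rad/s, so T = P/ω = 152×10³ / 229.0 = 663.8 N·m.
J_AB = π(0.0581)⁴/32 = 1.12×10^-6 m⁴; J_BC = π(0.0389)⁴/32 = 2.25×10^-7 m⁴; J_CD = π(0.0391)⁴/32 = 2.29×10^-7 m⁴.
θ = (T/G)·Σ L_i/J_i = (663.8/43.0×10⁹)·(0.602/1.12×10^-6 + 0.371/2.25×10^-7 + 0.760/2.29×10^-7) = 0.08491 rad.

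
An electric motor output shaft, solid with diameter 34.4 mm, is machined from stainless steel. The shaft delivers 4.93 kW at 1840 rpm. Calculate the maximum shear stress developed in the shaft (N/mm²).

ω = 2π·1840/60 = 192.7 rad/s, so T = P/ω = 4.93×10³ / 192.7 = 25.59 N·m.
J = πd⁴/32 = π(0.0344)⁴/32 = 1.375×10^-7 m⁴.
τ_max = T·r/J = 25.59 × 0.0172 / 1.375×10^-7 = 3.201×10^6 Pa.

3.20 N/mm²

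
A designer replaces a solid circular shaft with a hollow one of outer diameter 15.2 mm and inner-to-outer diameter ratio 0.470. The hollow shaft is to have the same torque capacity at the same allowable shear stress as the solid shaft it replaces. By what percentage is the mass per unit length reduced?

Equal τ_max and T ⇒ the solid shaft needs d_s³ = d_o³(1−k⁴), so d_s = 15.2·(1−0.470⁴)^(1/3) = 14.95 mm.
Area ratio A_h/A_s = d_o²(1−k²)/d_s² = (1−k²)/(1−k⁴)^(2/3) = 0.8055.
Mass saving = 1 − 0.8055 = 19.4 %.

19.4 %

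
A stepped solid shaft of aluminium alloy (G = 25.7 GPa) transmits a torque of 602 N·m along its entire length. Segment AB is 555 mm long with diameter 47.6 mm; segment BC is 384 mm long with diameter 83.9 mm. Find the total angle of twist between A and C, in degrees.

J_AB = π(0.0476)⁴/32 = 5.04×10^-7 m⁴; J_BC = π(0.0839)⁴/32 = 4.86×10^-6 m⁴.
θ = (T/G)·Σ L_i/J_i = (602.0/25.7×10⁹)·(0.555/5.04×10^-7 + 0.384/4.86×10^-6) = 0.02764 rad.

1.58°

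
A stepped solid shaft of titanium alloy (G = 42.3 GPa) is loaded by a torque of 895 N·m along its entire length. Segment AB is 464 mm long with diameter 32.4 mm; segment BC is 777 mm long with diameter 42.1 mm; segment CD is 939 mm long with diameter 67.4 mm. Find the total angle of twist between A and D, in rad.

0.154 rad

J_AB = π(0.0324)⁴/32 = 1.08×10^-7 m⁴; J_BC = π(0.0421)⁴/32 = 3.08×10^-7 m⁴; J_CD = π(0.0674)⁴/32 = 2.03×10^-6 m⁴.
θ = (T/G)·Σ L_i/J_i = (895.0/42.3×10⁹)·(0.464/1.08×10^-7 + 0.777/3.08×10^-7 + 0.939/2.03×10^-6) = 0.1539 rad.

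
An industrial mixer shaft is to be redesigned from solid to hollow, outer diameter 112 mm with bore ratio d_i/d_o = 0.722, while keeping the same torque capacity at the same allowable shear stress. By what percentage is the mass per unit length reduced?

Equal τ_max and T ⇒ the solid shaft needs d_s³ = d_o³(1−k⁴), so d_s = 112·(1−0.722⁴)^(1/3) = 100.8 mm.
Area ratio A_h/A_s = d_o²(1−k²)/d_s² = (1−k²)/(1−k⁴)^(2/3) = 0.5914.
Mass saving = 1 − 0.5914 = 40.9 %.

40.9 %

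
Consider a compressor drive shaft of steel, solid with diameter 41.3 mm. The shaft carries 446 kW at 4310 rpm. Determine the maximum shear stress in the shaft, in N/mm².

ω = 2π·4310/60 = 451.3 rad/s, so T = P/ω = 446×10³ / 451.3 = 988.2 N·m.
J = πd⁴/32 = π(0.0413)⁴/32 = 2.856×10^-7 m⁴.
τ_max = T·r/J = 988.2 × 0.0206 / 2.856×10^-7 = 7.144×10^7 Pa.

71.4 N/mm²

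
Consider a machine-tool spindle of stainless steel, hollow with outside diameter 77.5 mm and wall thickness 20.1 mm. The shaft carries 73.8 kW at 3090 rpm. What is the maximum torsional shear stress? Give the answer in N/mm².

ω = 2π·3090/60 = 323.6 rad/s, so T = P/ω = 73.8×10³ / 323.6 = 228.1 N·m.
J = π(d_o⁴ − d_i⁴)/32 = π(0.0775⁴ − 0.0373⁴)/32 = 3.352×10^-6 m⁴.
τ_max = T·r/J = 228.1 × 0.0387 / 3.352×10^-6 = 2.637×10^6 Pa.

2.64 N/mm²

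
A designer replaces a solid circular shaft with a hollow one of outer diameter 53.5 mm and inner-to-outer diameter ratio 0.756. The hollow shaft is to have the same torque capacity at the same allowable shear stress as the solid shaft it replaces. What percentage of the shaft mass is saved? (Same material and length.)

44.2 %

Equal τ_max and T ⇒ the solid shaft needs d_s³ = d_o³(1−k⁴), so d_s = 53.5·(1−0.756⁴)^(1/3) = 46.89 mm.
Area ratio A_h/A_s = d_o²(1−k²)/d_s² = (1−k²)/(1−k⁴)^(2/3) = 0.5577.
Mass saving = 1 − 0.5577 = 44.2 %.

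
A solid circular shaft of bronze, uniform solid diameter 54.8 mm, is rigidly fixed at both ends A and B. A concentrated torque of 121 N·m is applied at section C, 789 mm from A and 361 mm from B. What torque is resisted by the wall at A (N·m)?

With uniform GJ and both ends fixed, compatibility θ_AC = θ_CB gives T_A·a = T_B·b, together with T_A + T_B = T₀.
T_A = T₀·b/(a+b) = 121.0·361/1150 = 37.98 N·m; T_B = 83.02 N·m.

38.0 N·m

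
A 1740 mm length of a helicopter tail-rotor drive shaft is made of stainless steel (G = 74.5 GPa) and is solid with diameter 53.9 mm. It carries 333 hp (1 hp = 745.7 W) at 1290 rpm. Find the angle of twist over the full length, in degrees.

2.97°

ω = 2π·1290/60 = 135.1 rad/s, so T = P/ω = 333×745.7 / 135.1 = 1838 N·m.
J = πd⁴/32 = π(0.0539)⁴/32 = 8.286×10^-7 m⁴.
θ = T·L/(G·J) = 1838 × 1.74 / (74.5×10⁹ × 8.286×10^-7) = 0.05181 rad.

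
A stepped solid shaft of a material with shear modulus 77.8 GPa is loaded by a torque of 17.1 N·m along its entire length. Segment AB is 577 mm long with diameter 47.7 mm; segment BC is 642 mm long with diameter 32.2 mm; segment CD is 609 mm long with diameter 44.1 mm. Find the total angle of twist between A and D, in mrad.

1.95 mrad

J_AB = π(0.0477)⁴/32 = 5.08×10^-7 m⁴; J_BC = π(0.0322)⁴/32 = 1.06×10^-7 m⁴; J_CD = π(0.0441)⁴/32 = 3.71×10^-7 m⁴.
θ = (T/G)·Σ L_i/J_i = (17.10/77.8×10⁹)·(0.577/5.08×10^-7 + 0.642/1.06×10^-7 + 0.609/3.71×10^-7) = 1.947×10^-3 rad.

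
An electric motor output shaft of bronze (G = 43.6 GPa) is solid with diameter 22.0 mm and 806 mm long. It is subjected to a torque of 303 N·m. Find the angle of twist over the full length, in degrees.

14.0°

J = πd⁴/32 = π(0.0220)⁴/32 = 2.300×10^-8 m⁴.
θ = T·L/(G·J) = 303.0 × 0.806 / (43.6×10⁹ × 2.300×10^-8) = 0.2436 rad.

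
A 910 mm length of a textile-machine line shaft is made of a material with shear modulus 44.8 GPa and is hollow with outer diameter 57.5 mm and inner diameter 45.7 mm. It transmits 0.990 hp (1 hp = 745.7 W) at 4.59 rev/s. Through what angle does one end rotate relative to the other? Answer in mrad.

0.806 mrad

ω = 2π·4.59 = 28.84 rad/s, so T = P/ω = 0.990×745.7 / 28.84 = 25.60 N·m.
J = π(d_o⁴ − d_i⁴)/32 = π(0.0575⁴ − 0.0457⁴)/32 = 6.450×10^-7 m⁴.
θ = T·L/(G·J) = 25.60 × 0.910 / (44.8×10⁹ × 6.450×10^-7) = 8.062×10^-4 rad.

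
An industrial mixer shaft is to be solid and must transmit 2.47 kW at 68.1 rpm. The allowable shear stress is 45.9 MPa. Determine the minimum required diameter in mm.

ω = 2π·68.1/60 = 7.131 rad/s, so T = P/ω = 2.47×10³ / 7.131 = 346.4 N·m.
For a solid shaft τ_max = 16T/(πd³), so d = (16T/(π τ_allow))^(1/3) = (16·346.4/(π·4.59×10^7))^(1/3) = 0.03375 m.

33.7 mm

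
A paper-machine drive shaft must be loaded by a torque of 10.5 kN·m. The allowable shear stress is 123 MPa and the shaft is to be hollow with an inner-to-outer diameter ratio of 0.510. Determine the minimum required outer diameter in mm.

77.5 mm

For a hollow shaft with d_i/d_o = 0.510: τ_max = 16T/(π d_o³ (1−k⁴)), so d_o = [16T/(π τ_allow (1−k⁴))]^(1/3) = [16·10500/(π·1.23×10^8·0.9323)]^(1/3) = 0.07755 m.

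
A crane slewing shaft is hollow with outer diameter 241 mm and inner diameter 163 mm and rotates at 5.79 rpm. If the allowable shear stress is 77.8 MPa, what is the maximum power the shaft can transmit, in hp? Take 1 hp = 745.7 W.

J = π(d_o⁴ − d_i⁴)/32 = π(0.241⁴ − 0.163⁴)/32 = 2.619×10^-4 m⁴.
T_max = τ_allow·J/r = 7.78×10^7 × 2.619×10^-4 / 0.120 = 169100 N·m.
ω = 2π·5.79/60 = 0.6063 rad/s, so P_max = T_max·ω = 1.025×10^5 W.

137 hp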